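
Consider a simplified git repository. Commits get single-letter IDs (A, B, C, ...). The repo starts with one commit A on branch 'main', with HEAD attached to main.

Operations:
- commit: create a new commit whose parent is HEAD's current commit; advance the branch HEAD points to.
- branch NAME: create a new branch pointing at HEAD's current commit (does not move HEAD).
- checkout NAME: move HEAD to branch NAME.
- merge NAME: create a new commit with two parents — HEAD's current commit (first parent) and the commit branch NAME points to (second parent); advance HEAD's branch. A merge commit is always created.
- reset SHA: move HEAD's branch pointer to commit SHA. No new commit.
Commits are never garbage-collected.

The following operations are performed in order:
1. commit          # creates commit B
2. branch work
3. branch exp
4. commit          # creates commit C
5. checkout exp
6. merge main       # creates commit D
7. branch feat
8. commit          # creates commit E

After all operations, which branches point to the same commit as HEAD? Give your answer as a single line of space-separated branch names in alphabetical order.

After op 1 (commit): HEAD=main@B [main=B]
After op 2 (branch): HEAD=main@B [main=B work=B]
After op 3 (branch): HEAD=main@B [exp=B main=B work=B]
After op 4 (commit): HEAD=main@C [exp=B main=C work=B]
After op 5 (checkout): HEAD=exp@B [exp=B main=C work=B]
After op 6 (merge): HEAD=exp@D [exp=D main=C work=B]
After op 7 (branch): HEAD=exp@D [exp=D feat=D main=C work=B]
After op 8 (commit): HEAD=exp@E [exp=E feat=D main=C work=B]

Answer: exp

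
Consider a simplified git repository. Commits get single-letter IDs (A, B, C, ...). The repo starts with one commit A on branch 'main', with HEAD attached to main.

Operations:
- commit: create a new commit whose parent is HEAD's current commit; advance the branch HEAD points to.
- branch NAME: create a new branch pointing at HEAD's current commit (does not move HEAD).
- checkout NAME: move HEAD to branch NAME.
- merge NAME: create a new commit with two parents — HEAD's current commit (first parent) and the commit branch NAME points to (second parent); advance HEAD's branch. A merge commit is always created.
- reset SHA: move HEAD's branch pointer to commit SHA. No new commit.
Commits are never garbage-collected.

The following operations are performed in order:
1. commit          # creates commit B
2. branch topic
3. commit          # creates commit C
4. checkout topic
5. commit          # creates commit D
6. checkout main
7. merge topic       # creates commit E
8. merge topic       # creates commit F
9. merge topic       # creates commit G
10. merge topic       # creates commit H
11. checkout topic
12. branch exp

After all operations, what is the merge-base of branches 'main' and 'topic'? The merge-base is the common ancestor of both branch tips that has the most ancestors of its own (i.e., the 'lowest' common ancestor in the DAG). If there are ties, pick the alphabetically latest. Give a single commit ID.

After op 1 (commit): HEAD=main@B [main=B]
After op 2 (branch): HEAD=main@B [main=B topic=B]
After op 3 (commit): HEAD=main@C [main=C topic=B]
After op 4 (checkout): HEAD=topic@B [main=C topic=B]
After op 5 (commit): HEAD=topic@D [main=C topic=D]
After op 6 (checkout): HEAD=main@C [main=C topic=D]
After op 7 (merge): HEAD=main@E [main=E topic=D]
After op 8 (merge): HEAD=main@F [main=F topic=D]
After op 9 (merge): HEAD=main@G [main=G topic=D]
After op 10 (merge): HEAD=main@H [main=H topic=D]
After op 11 (checkout): HEAD=topic@D [main=H topic=D]
After op 12 (branch): HEAD=topic@D [exp=D main=H topic=D]
ancestors(main=H): ['A', 'B', 'C', 'D', 'E', 'F', 'G', 'H']
ancestors(topic=D): ['A', 'B', 'D']
common: ['A', 'B', 'D']

Answer: D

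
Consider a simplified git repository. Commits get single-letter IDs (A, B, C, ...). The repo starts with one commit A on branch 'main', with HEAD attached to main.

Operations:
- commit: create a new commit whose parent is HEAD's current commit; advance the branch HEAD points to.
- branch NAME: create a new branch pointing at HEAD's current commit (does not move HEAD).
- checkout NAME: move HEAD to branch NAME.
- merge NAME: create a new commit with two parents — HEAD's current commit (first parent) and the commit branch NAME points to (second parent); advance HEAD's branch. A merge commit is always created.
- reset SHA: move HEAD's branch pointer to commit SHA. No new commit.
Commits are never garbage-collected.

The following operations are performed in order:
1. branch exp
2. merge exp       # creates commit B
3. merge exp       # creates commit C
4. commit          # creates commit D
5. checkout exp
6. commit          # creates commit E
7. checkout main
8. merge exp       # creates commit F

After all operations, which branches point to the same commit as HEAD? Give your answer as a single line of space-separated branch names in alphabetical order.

After op 1 (branch): HEAD=main@A [exp=A main=A]
After op 2 (merge): HEAD=main@B [exp=A main=B]
After op 3 (merge): HEAD=main@C [exp=A main=C]
After op 4 (commit): HEAD=main@D [exp=A main=D]
After op 5 (checkout): HEAD=exp@A [exp=A main=D]
After op 6 (commit): HEAD=exp@E [exp=E main=D]
After op 7 (checkout): HEAD=main@D [exp=E main=D]
After op 8 (merge): HEAD=main@F [exp=E main=F]

Answer: main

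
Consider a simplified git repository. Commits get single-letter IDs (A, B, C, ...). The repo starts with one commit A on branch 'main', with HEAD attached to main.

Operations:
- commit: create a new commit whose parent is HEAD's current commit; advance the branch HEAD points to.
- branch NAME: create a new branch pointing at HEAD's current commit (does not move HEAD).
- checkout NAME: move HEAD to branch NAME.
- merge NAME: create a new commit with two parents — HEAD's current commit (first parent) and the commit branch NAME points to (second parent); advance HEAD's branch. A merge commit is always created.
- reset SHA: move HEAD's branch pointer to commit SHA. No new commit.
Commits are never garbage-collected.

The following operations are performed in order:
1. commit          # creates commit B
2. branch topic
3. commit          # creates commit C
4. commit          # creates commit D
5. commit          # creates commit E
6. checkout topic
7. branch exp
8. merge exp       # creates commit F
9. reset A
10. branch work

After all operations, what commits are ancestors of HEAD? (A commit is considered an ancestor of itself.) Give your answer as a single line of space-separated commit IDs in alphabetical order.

Answer: A

Derivation:
After op 1 (commit): HEAD=main@B [main=B]
After op 2 (branch): HEAD=main@B [main=B topic=B]
After op 3 (commit): HEAD=main@C [main=C topic=B]
After op 4 (commit): HEAD=main@D [main=D topic=B]
After op 5 (commit): HEAD=main@E [main=E topic=B]
After op 6 (checkout): HEAD=topic@B [main=E topic=B]
After op 7 (branch): HEAD=topic@B [exp=B main=E topic=B]
After op 8 (merge): HEAD=topic@F [exp=B main=E topic=F]
After op 9 (reset): HEAD=topic@A [exp=B main=E topic=A]
After op 10 (branch): HEAD=topic@A [exp=B main=E topic=A work=A]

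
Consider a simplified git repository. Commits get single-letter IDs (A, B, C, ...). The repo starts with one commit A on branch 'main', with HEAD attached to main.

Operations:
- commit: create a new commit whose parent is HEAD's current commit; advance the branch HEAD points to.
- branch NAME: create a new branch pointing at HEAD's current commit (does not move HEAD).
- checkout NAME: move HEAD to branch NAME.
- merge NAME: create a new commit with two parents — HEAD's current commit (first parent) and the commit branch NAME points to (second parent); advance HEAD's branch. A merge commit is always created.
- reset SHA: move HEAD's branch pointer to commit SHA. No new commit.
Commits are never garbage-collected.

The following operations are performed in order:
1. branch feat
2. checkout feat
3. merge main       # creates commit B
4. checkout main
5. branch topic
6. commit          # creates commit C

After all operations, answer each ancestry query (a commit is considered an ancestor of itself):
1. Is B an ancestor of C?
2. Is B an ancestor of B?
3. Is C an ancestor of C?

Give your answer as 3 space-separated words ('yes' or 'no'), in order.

After op 1 (branch): HEAD=main@A [feat=A main=A]
After op 2 (checkout): HEAD=feat@A [feat=A main=A]
After op 3 (merge): HEAD=feat@B [feat=B main=A]
After op 4 (checkout): HEAD=main@A [feat=B main=A]
After op 5 (branch): HEAD=main@A [feat=B main=A topic=A]
After op 6 (commit): HEAD=main@C [feat=B main=C topic=A]
ancestors(C) = {A,C}; B in? no
ancestors(B) = {A,B}; B in? yes
ancestors(C) = {A,C}; C in? yes

Answer: no yes yes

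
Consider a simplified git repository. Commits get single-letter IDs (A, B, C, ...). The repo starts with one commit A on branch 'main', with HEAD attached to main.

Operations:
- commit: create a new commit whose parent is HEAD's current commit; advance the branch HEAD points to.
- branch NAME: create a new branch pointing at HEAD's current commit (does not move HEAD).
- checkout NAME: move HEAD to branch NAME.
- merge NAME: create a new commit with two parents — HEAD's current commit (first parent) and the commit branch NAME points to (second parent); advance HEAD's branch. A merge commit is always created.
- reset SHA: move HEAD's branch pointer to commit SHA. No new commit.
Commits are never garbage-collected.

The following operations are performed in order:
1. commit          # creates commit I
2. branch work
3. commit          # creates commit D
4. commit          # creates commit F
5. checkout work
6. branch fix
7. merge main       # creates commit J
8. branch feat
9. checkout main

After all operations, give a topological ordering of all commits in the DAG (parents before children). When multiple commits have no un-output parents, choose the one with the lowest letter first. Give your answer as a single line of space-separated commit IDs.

After op 1 (commit): HEAD=main@I [main=I]
After op 2 (branch): HEAD=main@I [main=I work=I]
After op 3 (commit): HEAD=main@D [main=D work=I]
After op 4 (commit): HEAD=main@F [main=F work=I]
After op 5 (checkout): HEAD=work@I [main=F work=I]
After op 6 (branch): HEAD=work@I [fix=I main=F work=I]
After op 7 (merge): HEAD=work@J [fix=I main=F work=J]
After op 8 (branch): HEAD=work@J [feat=J fix=I main=F work=J]
After op 9 (checkout): HEAD=main@F [feat=J fix=I main=F work=J]
commit A: parents=[]
commit D: parents=['I']
commit F: parents=['D']
commit I: parents=['A']
commit J: parents=['I', 'F']

Answer: A I D F J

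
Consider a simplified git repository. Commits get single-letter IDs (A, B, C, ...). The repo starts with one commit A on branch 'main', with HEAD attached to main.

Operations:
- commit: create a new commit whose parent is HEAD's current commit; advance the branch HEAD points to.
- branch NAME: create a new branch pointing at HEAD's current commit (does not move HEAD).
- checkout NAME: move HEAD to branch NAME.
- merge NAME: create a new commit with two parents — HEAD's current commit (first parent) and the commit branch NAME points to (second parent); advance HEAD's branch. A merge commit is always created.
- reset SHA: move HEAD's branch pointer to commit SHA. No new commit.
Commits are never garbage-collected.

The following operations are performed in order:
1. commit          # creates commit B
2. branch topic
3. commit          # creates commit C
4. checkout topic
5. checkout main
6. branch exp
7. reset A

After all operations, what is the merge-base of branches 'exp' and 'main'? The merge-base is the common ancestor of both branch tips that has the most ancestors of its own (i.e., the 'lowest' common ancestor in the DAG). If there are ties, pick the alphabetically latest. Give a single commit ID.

Answer: A

Derivation:
After op 1 (commit): HEAD=main@B [main=B]
After op 2 (branch): HEAD=main@B [main=B topic=B]
After op 3 (commit): HEAD=main@C [main=C topic=B]
After op 4 (checkout): HEAD=topic@B [main=C topic=B]
After op 5 (checkout): HEAD=main@C [main=C topic=B]
After op 6 (branch): HEAD=main@C [exp=C main=C topic=B]
After op 7 (reset): HEAD=main@A [exp=C main=A topic=B]
ancestors(exp=C): ['A', 'B', 'C']
ancestors(main=A): ['A']
common: ['A']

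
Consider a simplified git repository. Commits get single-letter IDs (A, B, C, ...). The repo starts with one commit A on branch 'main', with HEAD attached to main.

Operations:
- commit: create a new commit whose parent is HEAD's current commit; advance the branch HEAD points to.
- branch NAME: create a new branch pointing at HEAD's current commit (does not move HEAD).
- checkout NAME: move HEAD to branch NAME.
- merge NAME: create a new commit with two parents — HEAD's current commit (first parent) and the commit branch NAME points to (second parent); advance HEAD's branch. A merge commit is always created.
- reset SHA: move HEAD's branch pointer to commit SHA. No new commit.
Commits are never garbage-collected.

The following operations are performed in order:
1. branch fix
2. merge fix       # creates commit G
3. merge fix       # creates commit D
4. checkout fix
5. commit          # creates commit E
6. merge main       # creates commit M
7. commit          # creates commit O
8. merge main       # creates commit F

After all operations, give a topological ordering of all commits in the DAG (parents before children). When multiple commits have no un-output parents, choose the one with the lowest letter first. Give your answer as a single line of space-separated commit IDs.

After op 1 (branch): HEAD=main@A [fix=A main=A]
After op 2 (merge): HEAD=main@G [fix=A main=G]
After op 3 (merge): HEAD=main@D [fix=A main=D]
After op 4 (checkout): HEAD=fix@A [fix=A main=D]
After op 5 (commit): HEAD=fix@E [fix=E main=D]
After op 6 (merge): HEAD=fix@M [fix=M main=D]
After op 7 (commit): HEAD=fix@O [fix=O main=D]
After op 8 (merge): HEAD=fix@F [fix=F main=D]
commit A: parents=[]
commit D: parents=['G', 'A']
commit E: parents=['A']
commit F: parents=['O', 'D']
commit G: parents=['A', 'A']
commit M: parents=['E', 'D']
commit O: parents=['M']

Answer: A E G D M O F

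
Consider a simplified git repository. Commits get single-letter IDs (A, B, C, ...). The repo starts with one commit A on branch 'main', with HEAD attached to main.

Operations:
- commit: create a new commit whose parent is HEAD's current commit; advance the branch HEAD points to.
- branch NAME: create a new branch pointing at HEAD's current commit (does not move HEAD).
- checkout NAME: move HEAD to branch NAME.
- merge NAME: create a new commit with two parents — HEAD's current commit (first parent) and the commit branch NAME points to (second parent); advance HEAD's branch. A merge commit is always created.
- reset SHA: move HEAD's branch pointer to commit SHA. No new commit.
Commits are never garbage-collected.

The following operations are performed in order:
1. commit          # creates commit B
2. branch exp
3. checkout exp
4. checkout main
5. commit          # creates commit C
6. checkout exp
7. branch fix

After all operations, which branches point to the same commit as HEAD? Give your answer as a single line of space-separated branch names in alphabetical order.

After op 1 (commit): HEAD=main@B [main=B]
After op 2 (branch): HEAD=main@B [exp=B main=B]
After op 3 (checkout): HEAD=exp@B [exp=B main=B]
After op 4 (checkout): HEAD=main@B [exp=B main=B]
After op 5 (commit): HEAD=main@C [exp=B main=C]
After op 6 (checkout): HEAD=exp@B [exp=B main=C]
After op 7 (branch): HEAD=exp@B [exp=B fix=B main=C]

Answer: exp fix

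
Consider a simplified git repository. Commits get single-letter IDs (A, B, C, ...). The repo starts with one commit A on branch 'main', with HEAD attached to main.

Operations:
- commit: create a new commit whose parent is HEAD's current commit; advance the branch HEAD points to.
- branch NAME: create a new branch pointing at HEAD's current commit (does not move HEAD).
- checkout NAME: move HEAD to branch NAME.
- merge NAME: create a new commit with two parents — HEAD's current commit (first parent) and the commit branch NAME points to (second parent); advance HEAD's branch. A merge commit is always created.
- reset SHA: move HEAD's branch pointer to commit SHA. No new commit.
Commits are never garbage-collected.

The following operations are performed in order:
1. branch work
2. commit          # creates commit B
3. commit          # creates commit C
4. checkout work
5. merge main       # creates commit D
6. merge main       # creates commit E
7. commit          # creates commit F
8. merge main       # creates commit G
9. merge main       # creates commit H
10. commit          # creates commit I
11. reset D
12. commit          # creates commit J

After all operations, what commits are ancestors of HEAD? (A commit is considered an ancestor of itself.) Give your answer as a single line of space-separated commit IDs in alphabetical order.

Answer: A B C D J

Derivation:
After op 1 (branch): HEAD=main@A [main=A work=A]
After op 2 (commit): HEAD=main@B [main=B work=A]
After op 3 (commit): HEAD=main@C [main=C work=A]
After op 4 (checkout): HEAD=work@A [main=C work=A]
After op 5 (merge): HEAD=work@D [main=C work=D]
After op 6 (merge): HEAD=work@E [main=C work=E]
After op 7 (commit): HEAD=work@F [main=C work=F]
After op 8 (merge): HEAD=work@G [main=C work=G]
After op 9 (merge): HEAD=work@H [main=C work=H]
After op 10 (commit): HEAD=work@I [main=C work=I]
After op 11 (reset): HEAD=work@D [main=C work=D]
After op 12 (commit): HEAD=work@J [main=C work=J]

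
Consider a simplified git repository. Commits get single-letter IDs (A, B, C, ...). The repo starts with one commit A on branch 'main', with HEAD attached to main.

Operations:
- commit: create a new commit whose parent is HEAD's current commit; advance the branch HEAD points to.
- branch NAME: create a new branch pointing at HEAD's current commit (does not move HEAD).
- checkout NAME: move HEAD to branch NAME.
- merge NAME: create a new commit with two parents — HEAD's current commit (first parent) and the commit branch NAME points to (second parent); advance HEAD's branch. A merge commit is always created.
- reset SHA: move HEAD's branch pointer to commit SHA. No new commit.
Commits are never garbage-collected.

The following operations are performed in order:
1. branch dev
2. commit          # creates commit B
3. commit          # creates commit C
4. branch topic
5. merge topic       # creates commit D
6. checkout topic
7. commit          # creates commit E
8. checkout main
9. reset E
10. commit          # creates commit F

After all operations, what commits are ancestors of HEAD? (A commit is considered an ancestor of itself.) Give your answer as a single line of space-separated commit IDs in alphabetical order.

Answer: A B C E F

Derivation:
After op 1 (branch): HEAD=main@A [dev=A main=A]
After op 2 (commit): HEAD=main@B [dev=A main=B]
After op 3 (commit): HEAD=main@C [dev=A main=C]
After op 4 (branch): HEAD=main@C [dev=A main=C topic=C]
After op 5 (merge): HEAD=main@D [dev=A main=D topic=C]
After op 6 (checkout): HEAD=topic@C [dev=A main=D topic=C]
After op 7 (commit): HEAD=topic@E [dev=A main=D topic=E]
After op 8 (checkout): HEAD=main@D [dev=A main=D topic=E]
After op 9 (reset): HEAD=main@E [dev=A main=E topic=E]
After op 10 (commit): HEAD=main@F [dev=A main=F topic=E]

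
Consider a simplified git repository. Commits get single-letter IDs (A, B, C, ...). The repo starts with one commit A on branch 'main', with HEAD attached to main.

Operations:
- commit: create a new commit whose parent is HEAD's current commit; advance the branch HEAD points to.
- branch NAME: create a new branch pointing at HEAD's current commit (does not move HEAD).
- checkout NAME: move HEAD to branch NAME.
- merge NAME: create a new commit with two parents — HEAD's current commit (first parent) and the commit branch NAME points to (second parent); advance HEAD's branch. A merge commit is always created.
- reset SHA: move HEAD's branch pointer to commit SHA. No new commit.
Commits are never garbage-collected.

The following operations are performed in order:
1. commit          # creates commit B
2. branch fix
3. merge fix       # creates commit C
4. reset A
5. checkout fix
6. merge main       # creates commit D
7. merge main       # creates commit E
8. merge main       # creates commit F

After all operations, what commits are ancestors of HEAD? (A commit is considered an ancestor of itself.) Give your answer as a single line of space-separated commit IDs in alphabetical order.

After op 1 (commit): HEAD=main@B [main=B]
After op 2 (branch): HEAD=main@B [fix=B main=B]
After op 3 (merge): HEAD=main@C [fix=B main=C]
After op 4 (reset): HEAD=main@A [fix=B main=A]
After op 5 (checkout): HEAD=fix@B [fix=B main=A]
After op 6 (merge): HEAD=fix@D [fix=D main=A]
After op 7 (merge): HEAD=fix@E [fix=E main=A]
After op 8 (merge): HEAD=fix@F [fix=F main=A]

Answer: A B D E F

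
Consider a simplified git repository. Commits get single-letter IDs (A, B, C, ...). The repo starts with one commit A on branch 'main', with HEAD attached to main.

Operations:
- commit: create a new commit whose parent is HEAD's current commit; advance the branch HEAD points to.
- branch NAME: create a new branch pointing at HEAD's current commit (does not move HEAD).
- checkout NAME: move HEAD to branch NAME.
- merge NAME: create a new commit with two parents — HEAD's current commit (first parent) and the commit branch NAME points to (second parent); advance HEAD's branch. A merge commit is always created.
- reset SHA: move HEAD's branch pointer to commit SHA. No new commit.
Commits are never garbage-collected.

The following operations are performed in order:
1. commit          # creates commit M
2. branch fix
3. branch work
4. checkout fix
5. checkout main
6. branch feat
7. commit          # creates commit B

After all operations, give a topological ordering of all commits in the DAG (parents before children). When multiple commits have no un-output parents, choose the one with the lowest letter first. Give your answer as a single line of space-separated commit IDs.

After op 1 (commit): HEAD=main@M [main=M]
After op 2 (branch): HEAD=main@M [fix=M main=M]
After op 3 (branch): HEAD=main@M [fix=M main=M work=M]
After op 4 (checkout): HEAD=fix@M [fix=M main=M work=M]
After op 5 (checkout): HEAD=main@M [fix=M main=M work=M]
After op 6 (branch): HEAD=main@M [feat=M fix=M main=M work=M]
After op 7 (commit): HEAD=main@B [feat=M fix=M main=B work=M]
commit A: parents=[]
commit B: parents=['M']
commit M: parents=['A']

Answer: A M B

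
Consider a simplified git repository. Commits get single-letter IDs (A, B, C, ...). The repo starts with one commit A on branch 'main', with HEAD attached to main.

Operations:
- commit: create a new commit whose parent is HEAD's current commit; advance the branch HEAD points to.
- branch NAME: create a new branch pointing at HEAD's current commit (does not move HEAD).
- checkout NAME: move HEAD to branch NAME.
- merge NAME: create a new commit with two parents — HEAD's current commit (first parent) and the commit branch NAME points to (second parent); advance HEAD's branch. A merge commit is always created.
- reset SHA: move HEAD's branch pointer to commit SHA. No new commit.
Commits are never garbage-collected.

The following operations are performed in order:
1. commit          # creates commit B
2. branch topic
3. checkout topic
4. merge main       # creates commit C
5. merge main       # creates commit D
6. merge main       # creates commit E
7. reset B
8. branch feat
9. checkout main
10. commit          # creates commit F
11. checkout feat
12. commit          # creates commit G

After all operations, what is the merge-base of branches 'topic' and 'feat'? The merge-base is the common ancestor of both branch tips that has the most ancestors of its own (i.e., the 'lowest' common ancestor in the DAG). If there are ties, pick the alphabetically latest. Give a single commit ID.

Answer: B

Derivation:
After op 1 (commit): HEAD=main@B [main=B]
After op 2 (branch): HEAD=main@B [main=B topic=B]
After op 3 (checkout): HEAD=topic@B [main=B topic=B]
After op 4 (merge): HEAD=topic@C [main=B topic=C]
After op 5 (merge): HEAD=topic@D [main=B topic=D]
After op 6 (merge): HEAD=topic@E [main=B topic=E]
After op 7 (reset): HEAD=topic@B [main=B topic=B]
After op 8 (branch): HEAD=topic@B [feat=B main=B topic=B]
After op 9 (checkout): HEAD=main@B [feat=B main=B topic=B]
After op 10 (commit): HEAD=main@F [feat=B main=F topic=B]
After op 11 (checkout): HEAD=feat@B [feat=B main=F topic=B]
After op 12 (commit): HEAD=feat@G [feat=G main=F topic=B]
ancestors(topic=B): ['A', 'B']
ancestors(feat=G): ['A', 'B', 'G']
common: ['A', 'B']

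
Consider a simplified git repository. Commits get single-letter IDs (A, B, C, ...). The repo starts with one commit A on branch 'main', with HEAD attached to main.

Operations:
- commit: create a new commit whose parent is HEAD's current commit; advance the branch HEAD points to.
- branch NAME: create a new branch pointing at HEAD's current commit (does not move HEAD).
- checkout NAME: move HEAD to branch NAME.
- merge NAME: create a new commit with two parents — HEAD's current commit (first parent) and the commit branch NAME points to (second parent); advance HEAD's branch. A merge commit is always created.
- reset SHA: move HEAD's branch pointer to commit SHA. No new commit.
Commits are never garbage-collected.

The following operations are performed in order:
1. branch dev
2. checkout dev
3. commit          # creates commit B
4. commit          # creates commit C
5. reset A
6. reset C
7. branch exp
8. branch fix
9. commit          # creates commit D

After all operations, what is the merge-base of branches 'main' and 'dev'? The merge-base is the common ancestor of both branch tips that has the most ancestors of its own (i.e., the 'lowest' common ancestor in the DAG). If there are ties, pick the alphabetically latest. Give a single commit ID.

Answer: A

Derivation:
After op 1 (branch): HEAD=main@A [dev=A main=A]
After op 2 (checkout): HEAD=dev@A [dev=A main=A]
After op 3 (commit): HEAD=dev@B [dev=B main=A]
After op 4 (commit): HEAD=dev@C [dev=C main=A]
After op 5 (reset): HEAD=dev@A [dev=A main=A]
After op 6 (reset): HEAD=dev@C [dev=C main=A]
After op 7 (branch): HEAD=dev@C [dev=C exp=C main=A]
After op 8 (branch): HEAD=dev@C [dev=C exp=C fix=C main=A]
After op 9 (commit): HEAD=dev@D [dev=D exp=C fix=C main=A]
ancestors(main=A): ['A']
ancestors(dev=D): ['A', 'B', 'C', 'D']
common: ['A']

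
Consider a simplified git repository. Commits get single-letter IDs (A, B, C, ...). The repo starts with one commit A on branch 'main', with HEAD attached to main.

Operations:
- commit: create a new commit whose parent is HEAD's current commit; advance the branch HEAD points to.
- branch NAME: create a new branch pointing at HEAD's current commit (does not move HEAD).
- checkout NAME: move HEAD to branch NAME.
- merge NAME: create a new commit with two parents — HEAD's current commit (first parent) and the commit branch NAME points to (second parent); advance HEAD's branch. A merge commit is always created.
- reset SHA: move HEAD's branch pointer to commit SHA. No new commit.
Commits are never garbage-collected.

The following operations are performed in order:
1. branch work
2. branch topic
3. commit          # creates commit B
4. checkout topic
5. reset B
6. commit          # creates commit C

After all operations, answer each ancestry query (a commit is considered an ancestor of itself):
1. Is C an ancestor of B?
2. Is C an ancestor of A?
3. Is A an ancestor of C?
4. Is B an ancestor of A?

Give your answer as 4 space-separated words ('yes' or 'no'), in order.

After op 1 (branch): HEAD=main@A [main=A work=A]
After op 2 (branch): HEAD=main@A [main=A topic=A work=A]
After op 3 (commit): HEAD=main@B [main=B topic=A work=A]
After op 4 (checkout): HEAD=topic@A [main=B topic=A work=A]
After op 5 (reset): HEAD=topic@B [main=B topic=B work=A]
After op 6 (commit): HEAD=topic@C [main=B topic=C work=A]
ancestors(B) = {A,B}; C in? no
ancestors(A) = {A}; C in? no
ancestors(C) = {A,B,C}; A in? yes
ancestors(A) = {A}; B in? no

Answer: no no yes no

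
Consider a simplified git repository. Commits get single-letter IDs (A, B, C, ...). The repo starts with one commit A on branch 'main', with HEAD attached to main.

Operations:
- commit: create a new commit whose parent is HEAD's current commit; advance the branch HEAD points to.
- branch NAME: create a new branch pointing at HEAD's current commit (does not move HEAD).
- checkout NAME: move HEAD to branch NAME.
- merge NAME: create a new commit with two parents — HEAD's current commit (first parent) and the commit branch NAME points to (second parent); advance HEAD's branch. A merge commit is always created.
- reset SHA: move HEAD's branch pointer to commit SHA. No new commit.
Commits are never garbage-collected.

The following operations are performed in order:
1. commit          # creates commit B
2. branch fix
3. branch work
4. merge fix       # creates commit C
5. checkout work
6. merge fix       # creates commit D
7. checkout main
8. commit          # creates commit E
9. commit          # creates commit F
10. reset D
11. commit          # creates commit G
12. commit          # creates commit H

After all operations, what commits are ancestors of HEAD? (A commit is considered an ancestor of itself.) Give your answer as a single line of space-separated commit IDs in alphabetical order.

Answer: A B D G H

Derivation:
After op 1 (commit): HEAD=main@B [main=B]
After op 2 (branch): HEAD=main@B [fix=B main=B]
After op 3 (branch): HEAD=main@B [fix=B main=B work=B]
After op 4 (merge): HEAD=main@C [fix=B main=C work=B]
After op 5 (checkout): HEAD=work@B [fix=B main=C work=B]
After op 6 (merge): HEAD=work@D [fix=B main=C work=D]
After op 7 (checkout): HEAD=main@C [fix=B main=C work=D]
After op 8 (commit): HEAD=main@E [fix=B main=E work=D]
After op 9 (commit): HEAD=main@F [fix=B main=F work=D]
After op 10 (reset): HEAD=main@D [fix=B main=D work=D]
After op 11 (commit): HEAD=main@G [fix=B main=G work=D]
After op 12 (commit): HEAD=main@H [fix=B main=H work=D]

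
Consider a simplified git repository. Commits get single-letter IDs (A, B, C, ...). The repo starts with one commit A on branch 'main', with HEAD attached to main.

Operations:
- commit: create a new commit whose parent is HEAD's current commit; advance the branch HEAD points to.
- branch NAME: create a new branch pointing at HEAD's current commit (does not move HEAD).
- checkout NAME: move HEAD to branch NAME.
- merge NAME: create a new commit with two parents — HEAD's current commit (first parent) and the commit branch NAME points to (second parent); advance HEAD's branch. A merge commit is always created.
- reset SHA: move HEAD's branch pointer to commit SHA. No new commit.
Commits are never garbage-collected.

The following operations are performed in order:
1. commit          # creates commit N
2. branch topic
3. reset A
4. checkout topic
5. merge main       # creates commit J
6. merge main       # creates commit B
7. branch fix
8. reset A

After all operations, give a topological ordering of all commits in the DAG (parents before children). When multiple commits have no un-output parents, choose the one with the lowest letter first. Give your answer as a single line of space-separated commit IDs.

Answer: A N J B

Derivation:
After op 1 (commit): HEAD=main@N [main=N]
After op 2 (branch): HEAD=main@N [main=N topic=N]
After op 3 (reset): HEAD=main@A [main=A topic=N]
After op 4 (checkout): HEAD=topic@N [main=A topic=N]
After op 5 (merge): HEAD=topic@J [main=A topic=J]
After op 6 (merge): HEAD=topic@B [main=A topic=B]
After op 7 (branch): HEAD=topic@B [fix=B main=A topic=B]
After op 8 (reset): HEAD=topic@A [fix=B main=A topic=A]
commit A: parents=[]
commit B: parents=['J', 'A']
commit J: parents=['N', 'A']
commit N: parents=['A']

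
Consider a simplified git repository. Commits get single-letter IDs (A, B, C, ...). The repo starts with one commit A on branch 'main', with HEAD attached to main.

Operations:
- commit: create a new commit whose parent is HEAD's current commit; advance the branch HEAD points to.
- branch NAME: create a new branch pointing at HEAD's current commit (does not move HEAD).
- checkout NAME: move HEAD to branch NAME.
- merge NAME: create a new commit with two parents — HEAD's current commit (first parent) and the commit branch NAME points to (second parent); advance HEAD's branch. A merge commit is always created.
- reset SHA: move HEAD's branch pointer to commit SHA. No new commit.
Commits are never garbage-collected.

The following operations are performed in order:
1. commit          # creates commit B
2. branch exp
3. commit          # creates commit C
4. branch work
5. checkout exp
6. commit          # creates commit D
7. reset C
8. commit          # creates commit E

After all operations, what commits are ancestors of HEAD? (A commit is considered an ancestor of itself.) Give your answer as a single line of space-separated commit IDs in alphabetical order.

After op 1 (commit): HEAD=main@B [main=B]
After op 2 (branch): HEAD=main@B [exp=B main=B]
After op 3 (commit): HEAD=main@C [exp=B main=C]
After op 4 (branch): HEAD=main@C [exp=B main=C work=C]
After op 5 (checkout): HEAD=exp@B [exp=B main=C work=C]
After op 6 (commit): HEAD=exp@D [exp=D main=C work=C]
After op 7 (reset): HEAD=exp@C [exp=C main=C work=C]
After op 8 (commit): HEAD=exp@E [exp=E main=C work=C]

Answer: A B C E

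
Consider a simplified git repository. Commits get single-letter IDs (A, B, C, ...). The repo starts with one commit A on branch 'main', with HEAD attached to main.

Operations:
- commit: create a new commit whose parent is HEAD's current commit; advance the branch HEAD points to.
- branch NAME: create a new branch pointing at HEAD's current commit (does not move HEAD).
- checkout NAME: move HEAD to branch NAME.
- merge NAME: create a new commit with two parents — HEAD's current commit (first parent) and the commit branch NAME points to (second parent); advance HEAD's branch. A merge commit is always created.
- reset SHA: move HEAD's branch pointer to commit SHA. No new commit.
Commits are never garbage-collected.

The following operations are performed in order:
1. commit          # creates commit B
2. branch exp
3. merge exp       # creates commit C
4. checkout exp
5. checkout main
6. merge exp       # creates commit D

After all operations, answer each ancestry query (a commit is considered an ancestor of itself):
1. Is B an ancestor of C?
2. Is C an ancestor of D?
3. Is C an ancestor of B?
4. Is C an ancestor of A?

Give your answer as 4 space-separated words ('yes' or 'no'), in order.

After op 1 (commit): HEAD=main@B [main=B]
After op 2 (branch): HEAD=main@B [exp=B main=B]
After op 3 (merge): HEAD=main@C [exp=B main=C]
After op 4 (checkout): HEAD=exp@B [exp=B main=C]
After op 5 (checkout): HEAD=main@C [exp=B main=C]
After op 6 (merge): HEAD=main@D [exp=B main=D]
ancestors(C) = {A,B,C}; B in? yes
ancestors(D) = {A,B,C,D}; C in? yes
ancestors(B) = {A,B}; C in? no
ancestors(A) = {A}; C in? no

Answer: yes yes no no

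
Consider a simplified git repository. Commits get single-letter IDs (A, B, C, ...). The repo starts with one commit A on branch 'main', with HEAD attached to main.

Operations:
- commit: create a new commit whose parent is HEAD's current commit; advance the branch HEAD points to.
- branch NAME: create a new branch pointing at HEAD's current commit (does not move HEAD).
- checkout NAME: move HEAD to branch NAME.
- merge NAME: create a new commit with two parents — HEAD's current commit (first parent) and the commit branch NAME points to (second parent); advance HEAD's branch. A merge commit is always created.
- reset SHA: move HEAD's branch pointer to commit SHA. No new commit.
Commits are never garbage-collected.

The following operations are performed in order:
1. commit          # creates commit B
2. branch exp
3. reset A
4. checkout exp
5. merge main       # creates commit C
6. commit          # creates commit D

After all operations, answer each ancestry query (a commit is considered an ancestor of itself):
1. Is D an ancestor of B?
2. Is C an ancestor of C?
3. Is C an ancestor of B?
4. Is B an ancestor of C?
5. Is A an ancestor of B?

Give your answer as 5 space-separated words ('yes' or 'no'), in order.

Answer: no yes no yes yes

Derivation:
After op 1 (commit): HEAD=main@B [main=B]
After op 2 (branch): HEAD=main@B [exp=B main=B]
After op 3 (reset): HEAD=main@A [exp=B main=A]
After op 4 (checkout): HEAD=exp@B [exp=B main=A]
After op 5 (merge): HEAD=exp@C [exp=C main=A]
After op 6 (commit): HEAD=exp@D [exp=D main=A]
ancestors(B) = {A,B}; D in? no
ancestors(C) = {A,B,C}; C in? yes
ancestors(B) = {A,B}; C in? no
ancestors(C) = {A,B,C}; B in? yes
ancestors(B) = {A,B}; A in? yes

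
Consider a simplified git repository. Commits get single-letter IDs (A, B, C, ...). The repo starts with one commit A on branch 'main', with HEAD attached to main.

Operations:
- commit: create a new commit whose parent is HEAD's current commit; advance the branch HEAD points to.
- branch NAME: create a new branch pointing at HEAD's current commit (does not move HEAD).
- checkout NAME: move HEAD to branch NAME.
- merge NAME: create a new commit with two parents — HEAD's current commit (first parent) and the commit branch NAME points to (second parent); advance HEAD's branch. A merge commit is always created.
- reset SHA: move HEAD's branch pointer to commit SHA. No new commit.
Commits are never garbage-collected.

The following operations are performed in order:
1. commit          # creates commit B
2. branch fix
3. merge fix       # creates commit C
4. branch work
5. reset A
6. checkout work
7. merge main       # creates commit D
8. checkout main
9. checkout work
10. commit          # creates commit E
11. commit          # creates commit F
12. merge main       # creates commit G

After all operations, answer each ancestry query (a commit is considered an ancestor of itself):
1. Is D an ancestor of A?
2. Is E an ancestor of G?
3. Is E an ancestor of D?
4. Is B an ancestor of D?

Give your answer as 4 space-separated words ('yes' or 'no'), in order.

After op 1 (commit): HEAD=main@B [main=B]
After op 2 (branch): HEAD=main@B [fix=B main=B]
After op 3 (merge): HEAD=main@C [fix=B main=C]
After op 4 (branch): HEAD=main@C [fix=B main=C work=C]
After op 5 (reset): HEAD=main@A [fix=B main=A work=C]
After op 6 (checkout): HEAD=work@C [fix=B main=A work=C]
After op 7 (merge): HEAD=work@D [fix=B main=A work=D]
After op 8 (checkout): HEAD=main@A [fix=B main=A work=D]
After op 9 (checkout): HEAD=work@D [fix=B main=A work=D]
After op 10 (commit): HEAD=work@E [fix=B main=A work=E]
After op 11 (commit): HEAD=work@F [fix=B main=A work=F]
After op 12 (merge): HEAD=work@G [fix=B main=A work=G]
ancestors(A) = {A}; D in? no
ancestors(G) = {A,B,C,D,E,F,G}; E in? yes
ancestors(D) = {A,B,C,D}; E in? no
ancestors(D) = {A,B,C,D}; B in? yes

Answer: no yes no yes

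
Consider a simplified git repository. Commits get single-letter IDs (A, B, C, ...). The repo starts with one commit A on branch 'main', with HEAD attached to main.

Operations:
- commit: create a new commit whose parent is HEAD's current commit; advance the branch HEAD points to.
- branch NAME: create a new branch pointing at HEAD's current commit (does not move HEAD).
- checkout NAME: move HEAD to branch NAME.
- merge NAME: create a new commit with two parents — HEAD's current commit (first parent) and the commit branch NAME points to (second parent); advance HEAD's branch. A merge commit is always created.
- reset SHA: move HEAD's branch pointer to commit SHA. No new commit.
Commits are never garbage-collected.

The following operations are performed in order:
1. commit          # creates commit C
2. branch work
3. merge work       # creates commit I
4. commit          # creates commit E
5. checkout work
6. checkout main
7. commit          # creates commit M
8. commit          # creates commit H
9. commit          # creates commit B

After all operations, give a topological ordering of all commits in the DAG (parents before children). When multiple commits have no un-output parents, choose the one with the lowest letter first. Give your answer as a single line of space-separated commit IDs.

Answer: A C I E M H B

Derivation:
After op 1 (commit): HEAD=main@C [main=C]
After op 2 (branch): HEAD=main@C [main=C work=C]
After op 3 (merge): HEAD=main@I [main=I work=C]
After op 4 (commit): HEAD=main@E [main=E work=C]
After op 5 (checkout): HEAD=work@C [main=E work=C]
After op 6 (checkout): HEAD=main@E [main=E work=C]
After op 7 (commit): HEAD=main@M [main=M work=C]
After op 8 (commit): HEAD=main@H [main=H work=C]
After op 9 (commit): HEAD=main@B [main=B work=C]
commit A: parents=[]
commit B: parents=['H']
commit C: parents=['A']
commit E: parents=['I']
commit H: parents=['M']
commit I: parents=['C', 'C']
commit M: parents=['E']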